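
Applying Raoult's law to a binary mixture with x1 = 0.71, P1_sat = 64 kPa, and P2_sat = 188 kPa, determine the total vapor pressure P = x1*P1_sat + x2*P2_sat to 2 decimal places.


P = x1*P1_sat + x2*P2_sat
x2 = 1 - x1 = 1 - 0.71 = 0.29
P = 0.71*64 + 0.29*188
P = 45.44 + 54.52
P = 99.96 kPa


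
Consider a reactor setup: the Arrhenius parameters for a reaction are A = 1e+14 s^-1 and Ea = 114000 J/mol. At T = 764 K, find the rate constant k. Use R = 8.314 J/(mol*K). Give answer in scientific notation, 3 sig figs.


k = A * exp(-Ea/(R*T))
k = 1e+14 * exp(-114000 / (8.314 * 764))
k = 1e+14 * exp(-17.947397)
k = 1.61e+06


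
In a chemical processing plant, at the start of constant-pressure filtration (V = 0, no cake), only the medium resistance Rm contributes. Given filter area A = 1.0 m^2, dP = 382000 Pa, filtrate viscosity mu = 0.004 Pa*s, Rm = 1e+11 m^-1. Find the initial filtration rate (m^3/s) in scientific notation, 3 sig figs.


rate = A * dP / (mu * Rm)
rate = 1.0 * 382000 / (0.004 * 1e+11)
rate = 382000.0 / 4.000e+08
rate = 9.55e-04 m^3/s


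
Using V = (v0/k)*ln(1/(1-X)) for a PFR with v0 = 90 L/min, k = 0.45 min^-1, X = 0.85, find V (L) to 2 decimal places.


V = (v0/k) * ln(1/(1-X))
V = (90/0.45) * ln(1/(1-0.85))
V = 200.0 * ln(6.666667)
V = 200.0 * 1.89712
V = 379.42 L


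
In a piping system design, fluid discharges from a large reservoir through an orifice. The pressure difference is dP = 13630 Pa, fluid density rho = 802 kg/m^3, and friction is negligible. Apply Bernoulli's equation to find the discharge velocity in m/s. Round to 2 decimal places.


v = sqrt(2*dP/rho)
v = sqrt(2*13630/802)
v = sqrt(33.990025)
v = 5.83 m/s


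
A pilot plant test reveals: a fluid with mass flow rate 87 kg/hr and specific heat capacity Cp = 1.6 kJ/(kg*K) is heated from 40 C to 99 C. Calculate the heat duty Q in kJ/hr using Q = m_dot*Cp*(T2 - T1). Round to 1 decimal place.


Q = m_dot * Cp * (T2 - T1)
Q = 87 * 1.6 * (99 - 40)
Q = 87 * 1.6 * 59
Q = 8212.8 kJ/hr


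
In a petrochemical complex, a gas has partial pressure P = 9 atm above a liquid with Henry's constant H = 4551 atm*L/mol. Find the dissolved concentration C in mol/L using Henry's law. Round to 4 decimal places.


C = P / H
C = 9 / 4551
C = 0.0020 mol/L


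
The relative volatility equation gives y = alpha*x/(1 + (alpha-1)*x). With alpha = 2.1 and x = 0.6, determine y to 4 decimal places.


y = alpha*x / (1 + (alpha-1)*x)
y = 2.1*0.6 / (1 + (2.1-1)*0.6)
y = 1.26 / (1 + 0.66)
y = 1.26 / 1.66
y = 0.7590


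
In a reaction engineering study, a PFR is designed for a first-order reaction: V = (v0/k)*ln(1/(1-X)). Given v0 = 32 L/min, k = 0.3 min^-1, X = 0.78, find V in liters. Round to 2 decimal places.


V = (v0/k) * ln(1/(1-X))
V = (32/0.3) * ln(1/(1-0.78))
V = 106.666667 * ln(4.545455)
V = 106.666667 * 1.514128
V = 161.51 L


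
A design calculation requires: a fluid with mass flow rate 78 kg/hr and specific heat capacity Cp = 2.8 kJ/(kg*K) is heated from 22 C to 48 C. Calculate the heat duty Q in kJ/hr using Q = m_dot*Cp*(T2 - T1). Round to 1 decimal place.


Q = m_dot * Cp * (T2 - T1)
Q = 78 * 2.8 * (48 - 22)
Q = 78 * 2.8 * 26
Q = 5678.4 kJ/hr


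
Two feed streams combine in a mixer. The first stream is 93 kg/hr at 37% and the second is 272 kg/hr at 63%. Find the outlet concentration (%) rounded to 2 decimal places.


Mass balance on solute: F1*x1 + F2*x2 = F3*x3
F3 = F1 + F2 = 93 + 272 = 365 kg/hr
x3 = (F1*x1 + F2*x2)/F3
x3 = (93*0.37 + 272*0.63) / 365
x3 = 56.38%


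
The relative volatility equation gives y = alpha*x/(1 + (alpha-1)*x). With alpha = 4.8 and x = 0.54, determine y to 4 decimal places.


y = alpha*x / (1 + (alpha-1)*x)
y = 4.8*0.54 / (1 + (4.8-1)*0.54)
y = 2.592 / (1 + 2.052)
y = 2.592 / 3.052
y = 0.8493


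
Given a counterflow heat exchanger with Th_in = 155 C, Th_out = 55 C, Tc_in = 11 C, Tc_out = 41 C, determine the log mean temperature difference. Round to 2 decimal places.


dT1 = Th_in - Tc_out = 155 - 41 = 114
dT2 = Th_out - Tc_in = 55 - 11 = 44
LMTD = (dT1 - dT2) / ln(dT1/dT2)
LMTD = (114 - 44) / ln(114/44)
LMTD = 73.53 K


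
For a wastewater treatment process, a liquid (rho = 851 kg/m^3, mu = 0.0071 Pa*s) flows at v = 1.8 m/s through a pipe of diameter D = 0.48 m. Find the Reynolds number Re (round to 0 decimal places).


Re = rho * v * D / mu
Re = 851 * 1.8 * 0.48 / 0.0071
Re = 735.264 / 0.0071
Re = 103558


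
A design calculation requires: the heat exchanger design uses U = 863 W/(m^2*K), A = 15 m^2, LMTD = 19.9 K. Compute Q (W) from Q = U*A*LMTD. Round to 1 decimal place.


Q = U * A * LMTD
Q = 863 * 15 * 19.9
Q = 257605.5 W


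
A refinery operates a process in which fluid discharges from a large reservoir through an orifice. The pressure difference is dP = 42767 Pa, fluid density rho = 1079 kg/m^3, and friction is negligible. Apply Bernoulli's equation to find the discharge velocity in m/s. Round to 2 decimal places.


v = sqrt(2*dP/rho)
v = sqrt(2*42767/1079)
v = sqrt(79.271548)
v = 8.90 m/s


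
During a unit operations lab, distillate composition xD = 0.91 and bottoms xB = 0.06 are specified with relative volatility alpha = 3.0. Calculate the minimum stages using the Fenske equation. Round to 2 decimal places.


N_min = ln((xD*(1-xB))/(xB*(1-xD))) / ln(alpha)
Numerator inside ln: 0.8554 / 0.0054 = 158.407407
ln(158.407407) = 5.06517
ln(alpha) = ln(3.0) = 1.098612
N_min = 5.06517 / 1.098612 = 4.61


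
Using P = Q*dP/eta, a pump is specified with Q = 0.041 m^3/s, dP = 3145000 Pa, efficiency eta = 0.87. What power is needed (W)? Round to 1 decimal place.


P = Q * dP / eta
P = 0.041 * 3145000 / 0.87
P = 128945.0 / 0.87
P = 148212.6 W


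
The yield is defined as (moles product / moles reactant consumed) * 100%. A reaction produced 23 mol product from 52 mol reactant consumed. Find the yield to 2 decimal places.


Yield = (moles product / moles consumed) * 100%
Yield = (23 / 52) * 100
Yield = 0.4423 * 100
Yield = 44.23%


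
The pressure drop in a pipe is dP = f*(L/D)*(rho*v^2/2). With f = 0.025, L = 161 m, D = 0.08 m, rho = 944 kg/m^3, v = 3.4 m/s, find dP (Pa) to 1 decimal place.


dP = f * (L/D) * (rho*v^2/2)
dP = 0.025 * (161/0.08) * (944*3.4^2/2)
L/D = 2012.5
rho*v^2/2 = 944*11.56/2 = 5456.32
dP = 0.025 * 2012.5 * 5456.32
dP = 274521.1 Pa


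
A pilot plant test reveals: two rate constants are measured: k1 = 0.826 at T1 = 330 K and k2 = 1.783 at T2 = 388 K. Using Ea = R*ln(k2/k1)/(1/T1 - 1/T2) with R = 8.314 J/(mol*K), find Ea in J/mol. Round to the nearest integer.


Ea = R * ln(k2/k1) / (1/T1 - 1/T2)
ln(k2/k1) = ln(1.783/0.826) = 0.7694578
1/T1 - 1/T2 = 1/330 - 1/388 = 0.000452983443
Ea = 8.314 * 0.7694578 / 0.000452983443
Ea = 14123 J/mol


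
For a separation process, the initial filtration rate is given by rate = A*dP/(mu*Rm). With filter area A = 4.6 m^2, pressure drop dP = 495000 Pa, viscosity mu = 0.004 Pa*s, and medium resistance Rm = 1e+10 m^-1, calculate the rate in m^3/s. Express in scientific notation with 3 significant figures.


rate = A * dP / (mu * Rm)
rate = 4.6 * 495000 / (0.004 * 1e+10)
rate = 2277000.0 / 4.000e+07
rate = 5.69e-02 m^3/s


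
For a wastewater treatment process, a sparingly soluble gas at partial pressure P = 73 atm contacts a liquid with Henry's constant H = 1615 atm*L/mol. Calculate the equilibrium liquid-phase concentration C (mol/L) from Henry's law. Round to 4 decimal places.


C = P / H
C = 73 / 1615
C = 0.0452 mol/L


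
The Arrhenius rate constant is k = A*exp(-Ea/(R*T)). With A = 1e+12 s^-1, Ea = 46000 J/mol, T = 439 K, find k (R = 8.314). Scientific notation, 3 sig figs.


k = A * exp(-Ea/(R*T))
k = 1e+12 * exp(-46000 / (8.314 * 439))
k = 1e+12 * exp(-12.603271)
k = 3.36e+06


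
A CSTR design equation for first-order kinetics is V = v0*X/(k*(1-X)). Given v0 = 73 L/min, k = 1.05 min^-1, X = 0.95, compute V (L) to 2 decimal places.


V = v0 * X / (k * (1 - X))
V = 73 * 0.95 / (1.05 * (1 - 0.95))
V = 69.35 / (1.05 * 0.05)
V = 69.35 / 0.0525
V = 1320.95 L


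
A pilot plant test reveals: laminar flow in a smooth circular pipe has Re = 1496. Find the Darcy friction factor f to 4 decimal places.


f = 64 / Re
f = 64 / 1496
f = 0.0428


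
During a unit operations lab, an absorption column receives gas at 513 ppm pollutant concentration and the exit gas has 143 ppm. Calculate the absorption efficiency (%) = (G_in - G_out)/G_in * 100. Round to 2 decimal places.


Efficiency = (G_in - G_out) / G_in * 100%
Efficiency = (513 - 143) / 513 * 100
Efficiency = 370 / 513 * 100
Efficiency = 72.12%


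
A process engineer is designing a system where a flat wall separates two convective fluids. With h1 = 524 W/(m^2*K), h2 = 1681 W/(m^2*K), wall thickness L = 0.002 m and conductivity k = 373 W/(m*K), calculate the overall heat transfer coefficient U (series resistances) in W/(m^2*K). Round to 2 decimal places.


1/U = 1/h1 + L/k + 1/h2
1/U = 1/524 + 0.002/373 + 1/1681
1/U = 0.0019083969 + 5.3619e-06 + 0.000594884
1/U = 0.0025086428
U = 398.62 W/(m^2*K)


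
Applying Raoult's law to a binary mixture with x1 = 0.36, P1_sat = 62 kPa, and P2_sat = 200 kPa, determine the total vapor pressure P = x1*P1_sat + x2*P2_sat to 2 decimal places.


P = x1*P1_sat + x2*P2_sat
x2 = 1 - x1 = 1 - 0.36 = 0.64
P = 0.36*62 + 0.64*200
P = 22.32 + 128.0
P = 150.32 kPa


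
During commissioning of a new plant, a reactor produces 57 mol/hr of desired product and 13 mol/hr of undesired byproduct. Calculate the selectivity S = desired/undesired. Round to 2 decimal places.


S = desired product rate / undesired product rate
S = 57 / 13
S = 4.38


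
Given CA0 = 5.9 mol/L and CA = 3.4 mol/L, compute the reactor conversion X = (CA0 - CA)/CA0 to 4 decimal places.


X = (CA0 - CA) / CA0
X = (5.9 - 3.4) / 5.9
X = 2.5 / 5.9
X = 0.4237


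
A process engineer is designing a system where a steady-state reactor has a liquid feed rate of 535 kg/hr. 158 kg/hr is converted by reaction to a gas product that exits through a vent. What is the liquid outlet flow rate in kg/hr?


Steady-state mass balance on the main outlet: F_out = F_in - F_removed
F_out = 535 - 158
F_out = 377 kg/hr


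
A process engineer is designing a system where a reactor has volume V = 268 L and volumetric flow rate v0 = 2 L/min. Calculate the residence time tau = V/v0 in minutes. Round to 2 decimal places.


tau = V / v0
tau = 268 / 2
tau = 134.00 min


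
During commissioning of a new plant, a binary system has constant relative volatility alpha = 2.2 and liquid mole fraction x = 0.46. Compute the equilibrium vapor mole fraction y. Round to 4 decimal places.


y = alpha*x / (1 + (alpha-1)*x)
y = 2.2*0.46 / (1 + (2.2-1)*0.46)
y = 1.012 / (1 + 0.552)
y = 1.012 / 1.552
y = 0.6521


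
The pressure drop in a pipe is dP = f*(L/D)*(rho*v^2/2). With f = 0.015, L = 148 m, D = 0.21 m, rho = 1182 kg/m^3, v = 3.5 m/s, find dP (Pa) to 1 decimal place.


dP = f * (L/D) * (rho*v^2/2)
dP = 0.015 * (148/0.21) * (1182*3.5^2/2)
L/D = 704.76190476
rho*v^2/2 = 1182*12.25/2 = 7239.75
dP = 0.015 * 704.76190476 * 7239.75
dP = 76534.5 Pa


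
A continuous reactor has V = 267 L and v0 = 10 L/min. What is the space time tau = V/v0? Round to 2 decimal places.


tau = V / v0
tau = 267 / 10
tau = 26.70 min


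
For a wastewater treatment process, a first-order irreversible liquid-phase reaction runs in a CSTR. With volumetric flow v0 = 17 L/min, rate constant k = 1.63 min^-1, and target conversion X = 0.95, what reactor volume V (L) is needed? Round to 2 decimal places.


V = v0 * X / (k * (1 - X))
V = 17 * 0.95 / (1.63 * (1 - 0.95))
V = 16.15 / (1.63 * 0.05)
V = 16.15 / 0.0815
V = 198.16 L


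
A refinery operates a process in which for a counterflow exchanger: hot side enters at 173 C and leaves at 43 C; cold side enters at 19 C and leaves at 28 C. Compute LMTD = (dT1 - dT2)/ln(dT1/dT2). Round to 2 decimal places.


dT1 = Th_in - Tc_out = 173 - 28 = 145
dT2 = Th_out - Tc_in = 43 - 19 = 24
LMTD = (dT1 - dT2) / ln(dT1/dT2)
LMTD = (145 - 24) / ln(145/24)
LMTD = 67.27 K


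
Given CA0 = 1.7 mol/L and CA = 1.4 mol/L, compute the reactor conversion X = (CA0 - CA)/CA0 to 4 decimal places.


X = (CA0 - CA) / CA0
X = (1.7 - 1.4) / 1.7
X = 0.3 / 1.7
X = 0.1765


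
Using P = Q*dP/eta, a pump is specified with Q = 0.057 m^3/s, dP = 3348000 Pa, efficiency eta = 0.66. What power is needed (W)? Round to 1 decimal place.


P = Q * dP / eta
P = 0.057 * 3348000 / 0.66
P = 190836.0 / 0.66
P = 289145.5 W


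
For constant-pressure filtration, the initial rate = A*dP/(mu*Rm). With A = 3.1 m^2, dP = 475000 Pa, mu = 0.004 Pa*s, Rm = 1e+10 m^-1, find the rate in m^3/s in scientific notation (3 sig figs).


rate = A * dP / (mu * Rm)
rate = 3.1 * 475000 / (0.004 * 1e+10)
rate = 1472500.0 / 4.000e+07
rate = 3.68e-02 m^3/s


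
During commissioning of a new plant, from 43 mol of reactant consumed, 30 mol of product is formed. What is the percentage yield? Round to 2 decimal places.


Yield = (moles product / moles consumed) * 100%
Yield = (30 / 43) * 100
Yield = 0.6977 * 100
Yield = 69.77%


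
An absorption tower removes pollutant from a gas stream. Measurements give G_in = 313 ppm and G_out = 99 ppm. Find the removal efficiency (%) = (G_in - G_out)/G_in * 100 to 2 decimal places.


Efficiency = (G_in - G_out) / G_in * 100%
Efficiency = (313 - 99) / 313 * 100
Efficiency = 214 / 313 * 100
Efficiency = 68.37%


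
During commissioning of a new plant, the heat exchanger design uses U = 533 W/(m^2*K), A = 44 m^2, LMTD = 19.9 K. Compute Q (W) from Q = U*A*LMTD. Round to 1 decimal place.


Q = U * A * LMTD
Q = 533 * 44 * 19.9
Q = 466694.8 W


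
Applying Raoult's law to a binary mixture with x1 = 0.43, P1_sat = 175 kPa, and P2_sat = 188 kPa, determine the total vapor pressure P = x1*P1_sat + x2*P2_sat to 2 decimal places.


P = x1*P1_sat + x2*P2_sat
x2 = 1 - x1 = 1 - 0.43 = 0.57
P = 0.43*175 + 0.57*188
P = 75.25 + 107.16
P = 182.41 kPa


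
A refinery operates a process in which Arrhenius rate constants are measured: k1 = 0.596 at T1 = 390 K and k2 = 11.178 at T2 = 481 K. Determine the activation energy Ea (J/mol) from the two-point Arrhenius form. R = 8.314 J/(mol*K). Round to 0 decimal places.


Ea = R * ln(k2/k1) / (1/T1 - 1/T2)
ln(k2/k1) = ln(11.178/0.596) = 2.9314622
1/T1 - 1/T2 = 1/390 - 1/481 = 0.000485100485
Ea = 8.314 * 2.9314622 / 0.000485100485
Ea = 50242 J/mol


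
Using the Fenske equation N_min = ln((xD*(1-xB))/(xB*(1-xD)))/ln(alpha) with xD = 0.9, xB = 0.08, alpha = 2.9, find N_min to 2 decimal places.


N_min = ln((xD*(1-xB))/(xB*(1-xD))) / ln(alpha)
Numerator inside ln: 0.828 / 0.008 = 103.5
ln(103.5) = 4.639572
ln(alpha) = ln(2.9) = 1.064711
N_min = 4.639572 / 1.064711 = 4.36


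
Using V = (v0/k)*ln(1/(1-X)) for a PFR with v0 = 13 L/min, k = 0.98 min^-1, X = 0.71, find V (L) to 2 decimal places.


V = (v0/k) * ln(1/(1-X))
V = (13/0.98) * ln(1/(1-0.71))
V = 13.265306 * ln(3.448276)
V = 13.265306 * 1.237874
V = 16.42 L


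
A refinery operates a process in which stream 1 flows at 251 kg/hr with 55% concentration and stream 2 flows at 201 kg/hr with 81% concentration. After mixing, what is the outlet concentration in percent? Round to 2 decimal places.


Mass balance on solute: F1*x1 + F2*x2 = F3*x3
F3 = F1 + F2 = 251 + 201 = 452 kg/hr
x3 = (F1*x1 + F2*x2)/F3
x3 = (251*0.55 + 201*0.81) / 452
x3 = 66.56%


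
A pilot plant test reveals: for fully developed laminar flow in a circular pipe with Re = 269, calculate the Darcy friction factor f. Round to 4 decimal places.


f = 64 / Re
f = 64 / 269
f = 0.2379


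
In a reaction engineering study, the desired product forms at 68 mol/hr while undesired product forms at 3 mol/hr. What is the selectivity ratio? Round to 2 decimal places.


S = desired product rate / undesired product rate
S = 68 / 3
S = 22.67


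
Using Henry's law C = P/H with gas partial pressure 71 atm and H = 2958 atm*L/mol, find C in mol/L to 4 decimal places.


C = P / H
C = 71 / 2958
C = 0.0240 mol/L


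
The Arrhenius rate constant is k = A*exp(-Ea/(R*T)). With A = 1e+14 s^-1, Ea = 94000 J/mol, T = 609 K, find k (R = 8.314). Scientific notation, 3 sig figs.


k = A * exp(-Ea/(R*T))
k = 1e+14 * exp(-94000 / (8.314 * 609))
k = 1e+14 * exp(-18.565239)
k = 8.65e+05


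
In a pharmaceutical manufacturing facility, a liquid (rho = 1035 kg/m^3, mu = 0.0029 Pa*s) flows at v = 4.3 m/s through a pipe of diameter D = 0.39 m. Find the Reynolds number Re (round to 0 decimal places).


Re = rho * v * D / mu
Re = 1035 * 4.3 * 0.39 / 0.0029
Re = 1735.695 / 0.0029
Re = 598516


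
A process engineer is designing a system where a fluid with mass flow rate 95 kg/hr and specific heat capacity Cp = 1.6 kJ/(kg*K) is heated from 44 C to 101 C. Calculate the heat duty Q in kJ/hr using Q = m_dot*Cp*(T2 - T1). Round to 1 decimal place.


Q = m_dot * Cp * (T2 - T1)
Q = 95 * 1.6 * (101 - 44)
Q = 95 * 1.6 * 57
Q = 8664.0 kJ/hr


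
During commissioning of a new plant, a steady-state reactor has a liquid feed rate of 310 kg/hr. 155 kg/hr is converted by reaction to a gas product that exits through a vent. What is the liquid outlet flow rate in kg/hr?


Steady-state mass balance on the main outlet: F_out = F_in - F_removed
F_out = 310 - 155
F_out = 155 kg/hr


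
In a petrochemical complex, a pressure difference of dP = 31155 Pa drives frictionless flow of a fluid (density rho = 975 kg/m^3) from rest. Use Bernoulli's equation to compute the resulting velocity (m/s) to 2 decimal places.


v = sqrt(2*dP/rho)
v = sqrt(2*31155/975)
v = sqrt(63.907692)
v = 7.99 m/s


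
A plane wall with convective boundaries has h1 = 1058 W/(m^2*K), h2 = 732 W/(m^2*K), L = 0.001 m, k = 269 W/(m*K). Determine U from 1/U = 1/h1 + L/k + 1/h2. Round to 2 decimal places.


1/U = 1/h1 + L/k + 1/h2
1/U = 1/1058 + 0.001/269 + 1/732
1/U = 0.0009451796 + 3.7175e-06 + 0.0013661202
1/U = 0.0023150173
U = 431.96 W/(m^2*K)


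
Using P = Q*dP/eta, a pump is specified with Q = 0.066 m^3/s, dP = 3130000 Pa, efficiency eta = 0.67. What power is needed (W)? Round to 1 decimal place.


P = Q * dP / eta
P = 0.066 * 3130000 / 0.67
P = 206580.0 / 0.67
P = 308328.4 W


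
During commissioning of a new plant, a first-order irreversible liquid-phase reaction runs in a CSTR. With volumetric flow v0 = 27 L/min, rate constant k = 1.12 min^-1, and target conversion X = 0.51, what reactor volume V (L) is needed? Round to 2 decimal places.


V = v0 * X / (k * (1 - X))
V = 27 * 0.51 / (1.12 * (1 - 0.51))
V = 13.77 / (1.12 * 0.49)
V = 13.77 / 0.5488
V = 25.09 L


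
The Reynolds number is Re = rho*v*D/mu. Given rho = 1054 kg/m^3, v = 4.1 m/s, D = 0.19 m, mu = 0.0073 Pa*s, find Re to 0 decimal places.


Re = rho * v * D / mu
Re = 1054 * 4.1 * 0.19 / 0.0073
Re = 821.066 / 0.0073
Re = 112475


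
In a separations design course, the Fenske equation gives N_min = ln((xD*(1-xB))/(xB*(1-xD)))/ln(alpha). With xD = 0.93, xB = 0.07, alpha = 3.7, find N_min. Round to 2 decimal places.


N_min = ln((xD*(1-xB))/(xB*(1-xD))) / ln(alpha)
Numerator inside ln: 0.8649 / 0.0049 = 176.510204
ln(176.510204) = 5.173379
ln(alpha) = ln(3.7) = 1.308333
N_min = 5.173379 / 1.308333 = 3.95


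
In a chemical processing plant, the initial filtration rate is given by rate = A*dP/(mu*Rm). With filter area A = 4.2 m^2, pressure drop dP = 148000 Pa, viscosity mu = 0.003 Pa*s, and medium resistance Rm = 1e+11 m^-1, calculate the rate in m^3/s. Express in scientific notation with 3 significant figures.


rate = A * dP / (mu * Rm)
rate = 4.2 * 148000 / (0.003 * 1e+11)
rate = 621600.0 / 3.000e+08
rate = 2.07e-03 m^3/s


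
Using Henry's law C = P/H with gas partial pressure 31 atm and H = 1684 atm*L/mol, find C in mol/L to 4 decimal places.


C = P / H
C = 31 / 1684
C = 0.0184 mol/L


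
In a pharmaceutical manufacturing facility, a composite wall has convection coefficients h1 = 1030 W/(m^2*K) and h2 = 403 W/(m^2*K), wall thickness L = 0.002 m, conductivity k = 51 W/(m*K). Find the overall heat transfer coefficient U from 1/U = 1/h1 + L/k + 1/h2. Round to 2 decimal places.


1/U = 1/h1 + L/k + 1/h2
1/U = 1/1030 + 0.002/51 + 1/403
1/U = 0.0009708738 + 3.92157e-05 + 0.0024813896
1/U = 0.0034914791
U = 286.41 W/(m^2*K)


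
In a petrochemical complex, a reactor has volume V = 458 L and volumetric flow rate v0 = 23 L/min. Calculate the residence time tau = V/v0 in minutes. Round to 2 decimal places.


tau = V / v0
tau = 458 / 23
tau = 19.91 min


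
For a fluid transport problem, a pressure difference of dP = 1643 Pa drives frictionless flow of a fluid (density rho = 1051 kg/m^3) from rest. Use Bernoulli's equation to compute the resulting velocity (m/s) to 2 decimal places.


v = sqrt(2*dP/rho)
v = sqrt(2*1643/1051)
v = sqrt(3.126546)
v = 1.77 m/s


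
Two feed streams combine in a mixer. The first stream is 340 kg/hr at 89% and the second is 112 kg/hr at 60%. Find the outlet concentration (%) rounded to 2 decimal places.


Mass balance on solute: F1*x1 + F2*x2 = F3*x3
F3 = F1 + F2 = 340 + 112 = 452 kg/hr
x3 = (F1*x1 + F2*x2)/F3
x3 = (340*0.89 + 112*0.6) / 452
x3 = 81.81%


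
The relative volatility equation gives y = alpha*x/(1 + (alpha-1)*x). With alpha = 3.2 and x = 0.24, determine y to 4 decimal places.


y = alpha*x / (1 + (alpha-1)*x)
y = 3.2*0.24 / (1 + (3.2-1)*0.24)
y = 0.768 / (1 + 0.528)
y = 0.768 / 1.528
y = 0.5026


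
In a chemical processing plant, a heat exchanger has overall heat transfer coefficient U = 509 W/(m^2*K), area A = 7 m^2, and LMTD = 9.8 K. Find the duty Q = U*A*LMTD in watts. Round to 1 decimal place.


Q = U * A * LMTD
Q = 509 * 7 * 9.8
Q = 34917.4 W


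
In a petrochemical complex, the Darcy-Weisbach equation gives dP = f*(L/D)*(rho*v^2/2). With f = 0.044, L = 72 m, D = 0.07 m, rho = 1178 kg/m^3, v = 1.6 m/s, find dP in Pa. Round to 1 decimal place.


dP = f * (L/D) * (rho*v^2/2)
dP = 0.044 * (72/0.07) * (1178*1.6^2/2)
L/D = 1028.57142857
rho*v^2/2 = 1178*2.56/2 = 1507.84
dP = 0.044 * 1028.57142857 * 1507.84
dP = 68240.5 Pa


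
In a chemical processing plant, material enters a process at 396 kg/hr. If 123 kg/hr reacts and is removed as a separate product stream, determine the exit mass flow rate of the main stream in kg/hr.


Steady-state mass balance on the main outlet: F_out = F_in - F_removed
F_out = 396 - 123
F_out = 273 kg/hr


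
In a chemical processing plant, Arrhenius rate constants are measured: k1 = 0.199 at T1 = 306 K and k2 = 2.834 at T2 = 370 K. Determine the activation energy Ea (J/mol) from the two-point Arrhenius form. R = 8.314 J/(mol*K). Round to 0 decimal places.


Ea = R * ln(k2/k1) / (1/T1 - 1/T2)
ln(k2/k1) = ln(2.834/0.199) = 2.6561396
1/T1 - 1/T2 = 1/306 - 1/370 = 0.000565271154
Ea = 8.314 * 2.6561396 / 0.000565271154
Ea = 39066 J/mol


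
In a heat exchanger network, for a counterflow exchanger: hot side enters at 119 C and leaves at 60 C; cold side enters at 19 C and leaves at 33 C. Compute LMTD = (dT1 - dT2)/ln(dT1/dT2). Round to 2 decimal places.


dT1 = Th_in - Tc_out = 119 - 33 = 86
dT2 = Th_out - Tc_in = 60 - 19 = 41
LMTD = (dT1 - dT2) / ln(dT1/dT2)
LMTD = (86 - 41) / ln(86/41)
LMTD = 60.75 K


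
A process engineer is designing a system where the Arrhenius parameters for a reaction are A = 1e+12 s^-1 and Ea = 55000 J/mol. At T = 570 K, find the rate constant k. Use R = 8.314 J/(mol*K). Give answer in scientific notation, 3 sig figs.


k = A * exp(-Ea/(R*T))
k = 1e+12 * exp(-55000 / (8.314 * 570))
k = 1e+12 * exp(-11.605873)
k = 9.11e+06


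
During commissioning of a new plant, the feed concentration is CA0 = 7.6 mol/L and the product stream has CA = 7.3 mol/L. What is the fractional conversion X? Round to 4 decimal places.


X = (CA0 - CA) / CA0
X = (7.6 - 7.3) / 7.6
X = 0.3 / 7.6
X = 0.0395


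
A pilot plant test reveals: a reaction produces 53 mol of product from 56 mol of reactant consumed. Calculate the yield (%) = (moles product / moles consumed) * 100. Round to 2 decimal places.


Yield = (moles product / moles consumed) * 100%
Yield = (53 / 56) * 100
Yield = 0.9464 * 100
Yield = 94.64%


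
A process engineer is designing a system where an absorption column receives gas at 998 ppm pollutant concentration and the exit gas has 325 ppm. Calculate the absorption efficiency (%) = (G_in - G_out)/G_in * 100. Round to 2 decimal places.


Efficiency = (G_in - G_out) / G_in * 100%
Efficiency = (998 - 325) / 998 * 100
Efficiency = 673 / 998 * 100
Efficiency = 67.43%


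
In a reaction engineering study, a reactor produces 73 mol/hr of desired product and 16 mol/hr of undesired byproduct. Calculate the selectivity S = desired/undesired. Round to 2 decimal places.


S = desired product rate / undesired product rate
S = 73 / 16
S = 4.56


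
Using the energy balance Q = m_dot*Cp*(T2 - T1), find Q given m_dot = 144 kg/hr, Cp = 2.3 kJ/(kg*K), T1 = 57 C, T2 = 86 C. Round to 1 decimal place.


Q = m_dot * Cp * (T2 - T1)
Q = 144 * 2.3 * (86 - 57)
Q = 144 * 2.3 * 29
Q = 9604.8 kJ/hr


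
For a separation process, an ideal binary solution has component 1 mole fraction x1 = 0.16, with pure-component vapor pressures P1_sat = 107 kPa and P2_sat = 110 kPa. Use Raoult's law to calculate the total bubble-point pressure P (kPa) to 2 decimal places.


P = x1*P1_sat + x2*P2_sat
x2 = 1 - x1 = 1 - 0.16 = 0.84
P = 0.16*107 + 0.84*110
P = 17.12 + 92.4
P = 109.52 kPa


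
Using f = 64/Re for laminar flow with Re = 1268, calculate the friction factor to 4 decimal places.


f = 64 / Re
f = 64 / 1268
f = 0.0505


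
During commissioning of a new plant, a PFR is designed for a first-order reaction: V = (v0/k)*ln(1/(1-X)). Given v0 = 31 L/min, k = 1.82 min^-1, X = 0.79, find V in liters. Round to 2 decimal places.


V = (v0/k) * ln(1/(1-X))
V = (31/1.82) * ln(1/(1-0.79))
V = 17.032967 * ln(4.761905)
V = 17.032967 * 1.560648
V = 26.58 L


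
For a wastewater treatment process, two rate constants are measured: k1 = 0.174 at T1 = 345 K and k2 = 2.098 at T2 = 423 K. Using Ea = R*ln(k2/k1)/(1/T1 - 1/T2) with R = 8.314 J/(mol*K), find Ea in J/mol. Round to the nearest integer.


Ea = R * ln(k2/k1) / (1/T1 - 1/T2)
ln(k2/k1) = ln(2.098/0.174) = 2.4896845
1/T1 - 1/T2 = 1/345 - 1/423 = 0.000534484531
Ea = 8.314 * 2.4896845 / 0.000534484531
Ea = 38727 J/mol


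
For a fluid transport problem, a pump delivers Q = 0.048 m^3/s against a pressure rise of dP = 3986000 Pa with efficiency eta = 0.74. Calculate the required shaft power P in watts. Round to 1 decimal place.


P = Q * dP / eta
P = 0.048 * 3986000 / 0.74
P = 191328.0 / 0.74
P = 258551.4 W


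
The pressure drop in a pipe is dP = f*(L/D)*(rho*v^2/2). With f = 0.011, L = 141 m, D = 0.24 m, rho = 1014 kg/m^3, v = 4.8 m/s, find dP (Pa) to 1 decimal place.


dP = f * (L/D) * (rho*v^2/2)
dP = 0.011 * (141/0.24) * (1014*4.8^2/2)
L/D = 587.5
rho*v^2/2 = 1014*23.04/2 = 11681.28
dP = 0.011 * 587.5 * 11681.28
dP = 75490.3 Pa


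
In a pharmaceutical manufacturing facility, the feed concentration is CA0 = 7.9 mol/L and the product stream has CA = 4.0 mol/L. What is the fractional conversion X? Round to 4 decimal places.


X = (CA0 - CA) / CA0
X = (7.9 - 4.0) / 7.9
X = 3.9 / 7.9
X = 0.4937


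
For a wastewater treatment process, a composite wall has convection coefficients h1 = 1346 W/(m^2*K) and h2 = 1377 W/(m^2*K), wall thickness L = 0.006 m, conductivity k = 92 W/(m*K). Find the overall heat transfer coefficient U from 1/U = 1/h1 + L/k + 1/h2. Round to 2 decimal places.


1/U = 1/h1 + L/k + 1/h2
1/U = 1/1346 + 0.006/92 + 1/1377
1/U = 0.0007429421 + 6.52174e-05 + 0.0007262164
1/U = 0.0015343759
U = 651.73 W/(m^2*K)


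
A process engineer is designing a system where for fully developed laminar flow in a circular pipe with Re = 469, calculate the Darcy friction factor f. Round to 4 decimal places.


f = 64 / Re
f = 64 / 469
f = 0.1365


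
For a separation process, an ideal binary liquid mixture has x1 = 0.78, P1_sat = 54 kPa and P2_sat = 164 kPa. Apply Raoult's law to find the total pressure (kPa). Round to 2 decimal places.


P = x1*P1_sat + x2*P2_sat
x2 = 1 - x1 = 1 - 0.78 = 0.22
P = 0.78*54 + 0.22*164
P = 42.12 + 36.08
P = 78.20 kPa


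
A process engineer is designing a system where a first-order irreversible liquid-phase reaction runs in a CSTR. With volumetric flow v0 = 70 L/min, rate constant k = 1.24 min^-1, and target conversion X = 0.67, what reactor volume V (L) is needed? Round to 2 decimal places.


V = v0 * X / (k * (1 - X))
V = 70 * 0.67 / (1.24 * (1 - 0.67))
V = 46.9 / (1.24 * 0.33)
V = 46.9 / 0.4092
V = 114.61 L


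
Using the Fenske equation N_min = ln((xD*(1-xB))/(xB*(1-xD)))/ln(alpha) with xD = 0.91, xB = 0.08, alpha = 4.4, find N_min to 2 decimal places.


N_min = ln((xD*(1-xB))/(xB*(1-xD))) / ln(alpha)
Numerator inside ln: 0.8372 / 0.0072 = 116.277778
ln(116.277778) = 4.755982
ln(alpha) = ln(4.4) = 1.481605
N_min = 4.755982 / 1.481605 = 3.21


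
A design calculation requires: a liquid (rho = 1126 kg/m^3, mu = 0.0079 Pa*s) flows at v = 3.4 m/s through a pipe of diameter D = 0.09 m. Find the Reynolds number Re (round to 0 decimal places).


Re = rho * v * D / mu
Re = 1126 * 3.4 * 0.09 / 0.0079
Re = 344.556 / 0.0079
Re = 43615


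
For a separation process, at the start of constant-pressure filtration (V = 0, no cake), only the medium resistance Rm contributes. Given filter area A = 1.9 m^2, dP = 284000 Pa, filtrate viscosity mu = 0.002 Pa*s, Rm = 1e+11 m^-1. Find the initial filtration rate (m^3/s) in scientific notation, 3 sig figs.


rate = A * dP / (mu * Rm)
rate = 1.9 * 284000 / (0.002 * 1e+11)
rate = 539600.0 / 2.000e+08
rate = 2.70e-03 m^3/s


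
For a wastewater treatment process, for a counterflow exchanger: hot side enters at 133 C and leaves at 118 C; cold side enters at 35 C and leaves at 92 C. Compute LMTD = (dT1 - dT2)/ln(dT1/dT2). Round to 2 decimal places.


dT1 = Th_in - Tc_out = 133 - 92 = 41
dT2 = Th_out - Tc_in = 118 - 35 = 83
LMTD = (dT1 - dT2) / ln(dT1/dT2)
LMTD = (41 - 83) / ln(41/83)
LMTD = 59.55 K


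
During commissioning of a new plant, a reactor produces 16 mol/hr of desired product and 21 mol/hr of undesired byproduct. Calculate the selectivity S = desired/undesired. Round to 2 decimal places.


S = desired product rate / undesired product rate
S = 16 / 21
S = 0.76


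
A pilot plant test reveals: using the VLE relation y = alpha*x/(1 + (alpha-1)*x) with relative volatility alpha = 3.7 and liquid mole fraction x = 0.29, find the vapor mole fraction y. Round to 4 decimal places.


y = alpha*x / (1 + (alpha-1)*x)
y = 3.7*0.29 / (1 + (3.7-1)*0.29)
y = 1.073 / (1 + 0.783)
y = 1.073 / 1.783
y = 0.6018


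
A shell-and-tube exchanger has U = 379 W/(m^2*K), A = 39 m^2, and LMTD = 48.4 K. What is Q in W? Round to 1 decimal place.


Q = U * A * LMTD
Q = 379 * 39 * 48.4
Q = 715400.4 W


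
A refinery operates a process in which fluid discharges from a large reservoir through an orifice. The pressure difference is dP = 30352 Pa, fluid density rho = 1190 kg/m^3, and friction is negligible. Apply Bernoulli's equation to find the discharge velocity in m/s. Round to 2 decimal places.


v = sqrt(2*dP/rho)
v = sqrt(2*30352/1190)
v = sqrt(51.011765)
v = 7.14 m/s


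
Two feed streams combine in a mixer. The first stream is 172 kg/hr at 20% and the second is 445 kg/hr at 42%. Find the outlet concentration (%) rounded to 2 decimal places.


Mass balance on solute: F1*x1 + F2*x2 = F3*x3
F3 = F1 + F2 = 172 + 445 = 617 kg/hr
x3 = (F1*x1 + F2*x2)/F3
x3 = (172*0.2 + 445*0.42) / 617
x3 = 35.87%


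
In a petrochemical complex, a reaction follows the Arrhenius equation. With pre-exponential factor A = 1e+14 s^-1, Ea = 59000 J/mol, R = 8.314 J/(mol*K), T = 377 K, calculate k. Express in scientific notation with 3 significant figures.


k = A * exp(-Ea/(R*T))
k = 1e+14 * exp(-59000 / (8.314 * 377))
k = 1e+14 * exp(-18.823511)
k = 6.68e+05


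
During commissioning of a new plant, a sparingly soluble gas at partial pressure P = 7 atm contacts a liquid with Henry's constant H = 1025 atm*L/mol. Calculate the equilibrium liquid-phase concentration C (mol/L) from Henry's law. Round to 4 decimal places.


C = P / H
C = 7 / 1025
C = 0.0068 mol/L


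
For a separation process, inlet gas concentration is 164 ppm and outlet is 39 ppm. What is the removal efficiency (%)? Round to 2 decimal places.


Efficiency = (G_in - G_out) / G_in * 100%
Efficiency = (164 - 39) / 164 * 100
Efficiency = 125 / 164 * 100
Efficiency = 76.22%


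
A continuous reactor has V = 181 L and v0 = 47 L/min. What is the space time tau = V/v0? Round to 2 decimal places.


tau = V / v0
tau = 181 / 47
tau = 3.85 min


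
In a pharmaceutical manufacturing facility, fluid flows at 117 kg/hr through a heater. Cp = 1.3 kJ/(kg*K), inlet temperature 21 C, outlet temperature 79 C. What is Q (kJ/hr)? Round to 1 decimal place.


Q = m_dot * Cp * (T2 - T1)
Q = 117 * 1.3 * (79 - 21)
Q = 117 * 1.3 * 58
Q = 8821.8 kJ/hr


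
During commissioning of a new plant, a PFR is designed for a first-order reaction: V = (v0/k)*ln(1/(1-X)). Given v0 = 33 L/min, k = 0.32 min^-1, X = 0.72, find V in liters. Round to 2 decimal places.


V = (v0/k) * ln(1/(1-X))
V = (33/0.32) * ln(1/(1-0.72))
V = 103.125 * ln(3.571429)
V = 103.125 * 1.272966
V = 131.27 L


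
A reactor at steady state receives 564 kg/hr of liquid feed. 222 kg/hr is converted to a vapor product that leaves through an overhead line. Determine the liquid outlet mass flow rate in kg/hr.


Steady-state mass balance on the main outlet: F_out = F_in - F_removed
F_out = 564 - 222
F_out = 342 kg/hr


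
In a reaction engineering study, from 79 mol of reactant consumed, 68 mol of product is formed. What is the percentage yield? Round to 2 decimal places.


Yield = (moles product / moles consumed) * 100%
Yield = (68 / 79) * 100
Yield = 0.8608 * 100
Yield = 86.08%


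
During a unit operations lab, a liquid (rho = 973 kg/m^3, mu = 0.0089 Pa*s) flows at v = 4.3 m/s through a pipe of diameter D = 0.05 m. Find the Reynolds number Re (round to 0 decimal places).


Re = rho * v * D / mu
Re = 973 * 4.3 * 0.05 / 0.0089
Re = 209.195 / 0.0089
Re = 23505


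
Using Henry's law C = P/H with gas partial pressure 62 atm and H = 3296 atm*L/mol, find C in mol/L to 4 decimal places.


C = P / H
C = 62 / 3296
C = 0.0188 mol/L


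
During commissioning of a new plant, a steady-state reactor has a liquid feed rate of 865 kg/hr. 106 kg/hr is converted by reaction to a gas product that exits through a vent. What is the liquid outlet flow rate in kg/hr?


Steady-state mass balance on the main outlet: F_out = F_in - F_removed
F_out = 865 - 106
F_out = 759 kg/hr


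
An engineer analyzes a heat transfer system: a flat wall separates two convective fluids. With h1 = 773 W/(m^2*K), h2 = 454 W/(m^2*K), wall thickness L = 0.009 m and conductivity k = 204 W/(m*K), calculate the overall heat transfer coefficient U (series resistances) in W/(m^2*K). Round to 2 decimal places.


1/U = 1/h1 + L/k + 1/h2
1/U = 1/773 + 0.009/204 + 1/454
1/U = 0.0012936611 + 4.41176e-05 + 0.0022026432
1/U = 0.0035404219
U = 282.45 W/(m^2*K)


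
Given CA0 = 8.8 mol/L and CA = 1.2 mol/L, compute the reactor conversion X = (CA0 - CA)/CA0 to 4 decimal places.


X = (CA0 - CA) / CA0
X = (8.8 - 1.2) / 8.8
X = 7.6 / 8.8
X = 0.8636


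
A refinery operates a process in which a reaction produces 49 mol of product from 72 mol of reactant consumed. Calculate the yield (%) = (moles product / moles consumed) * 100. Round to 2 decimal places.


Yield = (moles product / moles consumed) * 100%
Yield = (49 / 72) * 100
Yield = 0.6806 * 100
Yield = 68.06%


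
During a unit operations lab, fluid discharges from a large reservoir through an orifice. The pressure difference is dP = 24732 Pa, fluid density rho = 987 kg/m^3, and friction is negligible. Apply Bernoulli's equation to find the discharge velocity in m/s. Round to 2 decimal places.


v = sqrt(2*dP/rho)
v = sqrt(2*24732/987)
v = sqrt(50.115502)
v = 7.08 m/s


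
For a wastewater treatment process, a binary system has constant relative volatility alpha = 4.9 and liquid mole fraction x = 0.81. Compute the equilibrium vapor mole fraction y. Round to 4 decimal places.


y = alpha*x / (1 + (alpha-1)*x)
y = 4.9*0.81 / (1 + (4.9-1)*0.81)
y = 3.969 / (1 + 3.159)
y = 3.969 / 4.159
y = 0.9543


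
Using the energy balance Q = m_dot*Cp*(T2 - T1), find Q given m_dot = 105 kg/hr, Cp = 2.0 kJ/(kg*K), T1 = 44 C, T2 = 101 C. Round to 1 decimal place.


Q = m_dot * Cp * (T2 - T1)
Q = 105 * 2.0 * (101 - 44)
Q = 105 * 2.0 * 57
Q = 11970.0 kJ/hr


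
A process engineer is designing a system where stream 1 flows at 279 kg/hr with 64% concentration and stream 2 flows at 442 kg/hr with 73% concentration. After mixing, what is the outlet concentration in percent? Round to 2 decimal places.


Mass balance on solute: F1*x1 + F2*x2 = F3*x3
F3 = F1 + F2 = 279 + 442 = 721 kg/hr
x3 = (F1*x1 + F2*x2)/F3
x3 = (279*0.64 + 442*0.73) / 721
x3 = 69.52%


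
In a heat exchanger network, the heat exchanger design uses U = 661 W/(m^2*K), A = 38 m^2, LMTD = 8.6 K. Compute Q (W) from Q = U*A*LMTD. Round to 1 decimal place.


Q = U * A * LMTD
Q = 661 * 38 * 8.6
Q = 216014.8 W


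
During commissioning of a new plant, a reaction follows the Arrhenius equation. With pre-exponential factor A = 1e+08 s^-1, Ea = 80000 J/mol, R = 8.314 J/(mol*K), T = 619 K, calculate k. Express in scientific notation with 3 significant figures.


k = A * exp(-Ea/(R*T))
k = 1e+08 * exp(-80000 / (8.314 * 619))
k = 1e+08 * exp(-15.54495)
k = 1.77e+01


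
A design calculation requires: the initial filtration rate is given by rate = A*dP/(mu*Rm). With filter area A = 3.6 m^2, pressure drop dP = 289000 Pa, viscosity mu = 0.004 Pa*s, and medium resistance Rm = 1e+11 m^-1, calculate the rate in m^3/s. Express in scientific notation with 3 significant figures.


rate = A * dP / (mu * Rm)
rate = 3.6 * 289000 / (0.004 * 1e+11)
rate = 1040400.0 / 4.000e+08
rate = 2.60e-03 m^3/s


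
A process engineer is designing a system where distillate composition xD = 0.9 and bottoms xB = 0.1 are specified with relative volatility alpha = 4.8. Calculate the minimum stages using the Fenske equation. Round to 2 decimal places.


N_min = ln((xD*(1-xB))/(xB*(1-xD))) / ln(alpha)
Numerator inside ln: 0.81 / 0.01 = 81.0
ln(81.0) = 4.394449
ln(alpha) = ln(4.8) = 1.568616
N_min = 4.394449 / 1.568616 = 2.80


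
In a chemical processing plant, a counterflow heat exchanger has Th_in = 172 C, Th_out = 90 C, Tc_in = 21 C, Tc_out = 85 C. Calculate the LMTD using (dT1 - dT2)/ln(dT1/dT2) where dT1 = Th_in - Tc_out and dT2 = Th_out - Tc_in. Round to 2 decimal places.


dT1 = Th_in - Tc_out = 172 - 85 = 87
dT2 = Th_out - Tc_in = 90 - 21 = 69
LMTD = (dT1 - dT2) / ln(dT1/dT2)
LMTD = (87 - 69) / ln(87/69)
LMTD = 77.65 K


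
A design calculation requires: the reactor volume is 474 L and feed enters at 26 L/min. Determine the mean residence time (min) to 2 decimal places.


tau = V / v0
tau = 474 / 26
tau = 18.23 min


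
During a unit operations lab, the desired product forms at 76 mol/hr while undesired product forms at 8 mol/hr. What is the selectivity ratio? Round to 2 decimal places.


S = desired product rate / undesired product rate
S = 76 / 8
S = 9.50


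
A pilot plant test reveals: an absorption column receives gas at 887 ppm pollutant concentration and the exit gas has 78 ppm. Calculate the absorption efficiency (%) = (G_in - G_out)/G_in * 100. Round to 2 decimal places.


Efficiency = (G_in - G_out) / G_in * 100%
Efficiency = (887 - 78) / 887 * 100
Efficiency = 809 / 887 * 100
Efficiency = 91.21%


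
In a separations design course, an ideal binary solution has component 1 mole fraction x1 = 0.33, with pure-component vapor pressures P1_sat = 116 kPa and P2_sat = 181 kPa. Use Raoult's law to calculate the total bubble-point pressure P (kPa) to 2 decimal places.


P = x1*P1_sat + x2*P2_sat
x2 = 1 - x1 = 1 - 0.33 = 0.67
P = 0.33*116 + 0.67*181
P = 38.28 + 121.27
P = 159.55 kPa
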